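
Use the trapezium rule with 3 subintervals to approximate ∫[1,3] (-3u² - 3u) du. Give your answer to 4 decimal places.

h = (3 − 1)/3 = 0.666667.
Nodes u₀,…,u₃ = 1, 1.666667, 2.333333, 3.
f(u) = -3u² - 3u: f₀=-6, f₁=-13.333333, f₂=-23.333333, f₃=-36.
(h/2)·[f₀ + 2f₁ + 2f₂ + f₃] = 0.333333·(-115.333333) = -38.4444.

-38.4444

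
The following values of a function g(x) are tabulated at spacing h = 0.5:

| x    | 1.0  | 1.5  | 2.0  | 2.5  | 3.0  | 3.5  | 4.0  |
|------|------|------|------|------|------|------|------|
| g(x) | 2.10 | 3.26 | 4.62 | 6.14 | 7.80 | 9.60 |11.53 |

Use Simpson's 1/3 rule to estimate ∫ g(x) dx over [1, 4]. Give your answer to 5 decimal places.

19.07833

h = 0.5, n = 6.
(h/3)·[y₀ + 4y₁ + 2y₂ + 4y₃ + 2y₄ + 4y₅ + y₆] = 0.166667·(114.47) = 19.07833.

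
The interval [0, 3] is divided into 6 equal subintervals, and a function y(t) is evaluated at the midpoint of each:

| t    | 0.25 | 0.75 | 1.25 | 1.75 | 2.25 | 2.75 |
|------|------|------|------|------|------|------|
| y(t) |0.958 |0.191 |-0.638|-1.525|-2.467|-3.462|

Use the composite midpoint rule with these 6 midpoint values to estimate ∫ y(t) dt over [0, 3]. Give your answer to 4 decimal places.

h = 0.5, n = 6.
h·[y(m₁) + y(m₂) + y(m₃) + y(m₄) + y(m₅) + y(m₆)] = 0.5·(-6.943) = -3.4715.

-3.4715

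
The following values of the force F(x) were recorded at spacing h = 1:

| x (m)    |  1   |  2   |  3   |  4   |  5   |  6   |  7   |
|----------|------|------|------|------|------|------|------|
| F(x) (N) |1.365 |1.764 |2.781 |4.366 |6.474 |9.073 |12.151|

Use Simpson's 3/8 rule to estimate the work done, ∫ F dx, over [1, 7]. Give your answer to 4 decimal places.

30.9465

h = 1, n = 6.
(3h/8)·[y₀ + 3y₁ + 3y₂ + 2y₃ + 3y₄ + 3y₅ + y₆] = 0.375·(82.524) = 30.9465.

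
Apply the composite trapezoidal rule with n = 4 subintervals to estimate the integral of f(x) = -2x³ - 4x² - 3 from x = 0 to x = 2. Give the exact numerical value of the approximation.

-25.5

h = (2 − 0)/4 = 0.5.
Nodes x₀,…,x₄ = 0, 0.5, 1, 1.5, 2.
f(x) = -2x³ - 4x² - 3: f₀=-3, f₁=-4.25, f₂=-9, f₃=-18.75, f₄=-35.
(h/2)·[f₀ + 2f₁ + 2f₂ + 2f₃ + f₄] = 0.25·(-102) = -25.5.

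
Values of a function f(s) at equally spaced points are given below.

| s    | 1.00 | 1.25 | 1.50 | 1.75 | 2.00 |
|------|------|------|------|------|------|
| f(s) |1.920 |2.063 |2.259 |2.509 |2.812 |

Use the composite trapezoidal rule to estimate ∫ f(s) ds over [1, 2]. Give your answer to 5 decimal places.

h = 0.25, n = 4.
(h/2)·[y₀ + 2y₁ + 2y₂ + 2y₃ + y₄] = 0.125·(18.394) = 2.29925.

2.29925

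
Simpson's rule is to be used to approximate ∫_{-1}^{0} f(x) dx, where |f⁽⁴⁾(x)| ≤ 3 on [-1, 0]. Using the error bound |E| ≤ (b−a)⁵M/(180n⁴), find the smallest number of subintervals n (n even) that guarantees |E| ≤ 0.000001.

Need 3/(180n⁴) ≤ 0.000001.
n⁴ ≥ 3/(180·0.000001) = 16666.7 ⇒ n ≥ 11.3622, so the smallest even n is 12. (n must be even for Simpson's rule.)

12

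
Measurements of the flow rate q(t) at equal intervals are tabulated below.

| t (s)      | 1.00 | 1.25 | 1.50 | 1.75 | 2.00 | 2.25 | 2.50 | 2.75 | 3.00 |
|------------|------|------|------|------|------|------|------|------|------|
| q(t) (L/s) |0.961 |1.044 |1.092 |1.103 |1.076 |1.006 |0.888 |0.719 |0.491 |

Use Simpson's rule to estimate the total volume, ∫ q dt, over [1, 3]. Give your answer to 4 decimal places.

h = 0.25, n = 8.
(h/3)·[y₀ + 4y₁ + 2y₂ + 4y₃ + 2y₄ + 4y₅ + 2y₆ + 4y₇ + y₈] = 0.083333·(23.052) = 1.9210.

1.9210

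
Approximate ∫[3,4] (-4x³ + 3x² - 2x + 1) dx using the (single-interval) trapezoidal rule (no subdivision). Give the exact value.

T = (b−a)/2 · [f(3) + f(4)] = 0.5·[(-86) + (-215)] = -150.5.

-150.5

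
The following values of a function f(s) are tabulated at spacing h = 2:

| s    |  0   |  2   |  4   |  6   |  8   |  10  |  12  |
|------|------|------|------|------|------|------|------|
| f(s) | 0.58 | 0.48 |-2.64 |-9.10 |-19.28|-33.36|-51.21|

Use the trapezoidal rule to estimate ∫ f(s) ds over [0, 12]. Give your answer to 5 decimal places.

h = 2, n = 6.
(h/2)·[y₀ + 2y₁ + 2y₂ + 2y₃ + 2y₄ + 2y₅ + y₆] = 1·(-178.43) = -178.43000.

-178.43000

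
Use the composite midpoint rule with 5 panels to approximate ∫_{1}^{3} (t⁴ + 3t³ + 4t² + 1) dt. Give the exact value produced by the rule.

h = (3 − 1)/5 = 0.4.
Midpoints m₁,…,m₅ = 1.2, 1.6, 2, 2.4, 2.8.
f(m₁)=14.0176, f(m₂)=30.0816, f(m₃)=57, f(m₄)=98.6896, f(m₅)=159.6816.
h·[f(m₁) + f(m₂) + f(m₃) + f(m₄) + f(m₅)] = 0.4·(359.4704) = 143.78816.

143.78816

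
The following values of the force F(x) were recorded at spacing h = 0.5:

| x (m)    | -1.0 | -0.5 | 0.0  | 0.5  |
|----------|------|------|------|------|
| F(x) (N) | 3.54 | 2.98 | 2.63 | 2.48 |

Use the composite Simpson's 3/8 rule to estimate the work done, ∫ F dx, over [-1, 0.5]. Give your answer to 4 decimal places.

4.2844

h = 0.5, n = 3.
(3h/8)·[y₀ + 3y₁ + 3y₂ + y₃] = 0.1875·(22.85) = 4.2844.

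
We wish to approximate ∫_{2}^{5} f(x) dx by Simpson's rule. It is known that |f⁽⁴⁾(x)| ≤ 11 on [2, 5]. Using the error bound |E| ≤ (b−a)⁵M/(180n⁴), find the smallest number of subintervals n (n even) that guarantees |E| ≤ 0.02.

6

Need 2673/(180n⁴) ≤ 0.02.
n⁴ ≥ 2673/(180·0.02) = 742.5 ⇒ n ≥ 5.2200, so the smallest even n is 6. (n must be even for Simpson's rule.)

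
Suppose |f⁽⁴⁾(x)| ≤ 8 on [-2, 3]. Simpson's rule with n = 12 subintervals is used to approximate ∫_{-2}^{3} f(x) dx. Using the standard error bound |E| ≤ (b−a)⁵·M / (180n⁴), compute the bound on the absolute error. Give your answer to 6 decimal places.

0.006698

|E| ≤ (5)⁵·8 / (180·12⁴) = 25000/3732480 = 0.006698.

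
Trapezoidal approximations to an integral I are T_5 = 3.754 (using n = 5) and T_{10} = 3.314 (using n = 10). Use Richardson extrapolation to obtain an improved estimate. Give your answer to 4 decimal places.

R = (4·T_{10} − T_5) / 3 = (4·3.314 − 3.754)/3 = (9.502)/3 = 3.1673.

3.1673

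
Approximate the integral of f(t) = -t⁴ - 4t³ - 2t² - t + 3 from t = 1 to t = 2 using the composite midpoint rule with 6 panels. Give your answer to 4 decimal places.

h = (2 − 1)/6 = 0.166667.
Midpoints m₁,…,m₆ = 1.083333, 1.25, 1.416667, 1.583333, 1.75, 1.916667.
f(m₁)=-6.893567, f(m₂)=-11.62890625, f(m₃)=-17.831067, f(m₄)=-25.759307, f(m₅)=-35.69140625, f(m₆)=-47.923659.
h·[f(m₁) + f(m₂) + f(m₃) + f(m₄) + f(m₅) + f(m₆)] = 0.166667·(-145.727913) = -24.2880.

-24.2880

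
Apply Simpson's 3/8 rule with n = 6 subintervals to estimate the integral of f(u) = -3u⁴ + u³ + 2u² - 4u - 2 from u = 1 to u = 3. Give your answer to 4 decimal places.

-127.8889

h = (3 − 1)/6 = 0.333333.
Nodes u₀,…,u₆ = 1, 1.333333, 1.666667, 2, 2.333333, 2.666667, 3.
f(u) = -3u⁴ + u³ + 2u² - 4u - 2: f₀=-6, f₁=-10.888889, f₂=-21.629630, f₃=-42, f₄=-76.666667, f₅=-131.185185, f₆=-212.
(3h/8)·[f₀ + 3f₁ + 3f₂ + 2f₃ + 3f₄ + 3f₅ + f₆] = 0.125·(-1023.111111) = -127.8889.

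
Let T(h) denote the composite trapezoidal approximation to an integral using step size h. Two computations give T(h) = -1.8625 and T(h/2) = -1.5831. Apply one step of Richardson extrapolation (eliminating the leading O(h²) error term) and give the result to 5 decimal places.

-1.48997

R = (4·T(h/2) − T(h)) / 3 = (4·(-1.5831) − (-1.8625))/3 = (-4.4699)/3 = -1.48997.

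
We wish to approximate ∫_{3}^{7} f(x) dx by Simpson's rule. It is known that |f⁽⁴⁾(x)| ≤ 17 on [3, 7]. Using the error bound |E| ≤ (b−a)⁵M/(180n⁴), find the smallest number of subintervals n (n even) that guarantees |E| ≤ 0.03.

Need 17408/(180n⁴) ≤ 0.03.
n⁴ ≥ 17408/(180·0.03) = 3223.7 ⇒ n ≥ 7.5351, so the smallest even n is 8. (n must be even for Simpson's rule.)

8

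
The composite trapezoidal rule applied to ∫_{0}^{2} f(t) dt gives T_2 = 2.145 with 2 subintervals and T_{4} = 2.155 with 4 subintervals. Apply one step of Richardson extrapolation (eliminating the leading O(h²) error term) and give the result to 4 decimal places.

2.1583

R = (4·T_{4} − T_2) / 3 = (4·2.155 − 2.145)/3 = (6.475)/3 = 2.1583.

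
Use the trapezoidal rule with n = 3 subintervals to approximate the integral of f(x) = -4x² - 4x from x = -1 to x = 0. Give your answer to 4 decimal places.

0.5926

h = (0 − (-1))/3 = 0.333333.
Nodes x₀,…,x₃ = -1, -0.666667, -0.333333, 0.
f(x) = -4x² - 4x: f₀=0, f₁=0.888889, f₂=0.888889, f₃=0.
(h/2)·[f₀ + 2f₁ + 2f₂ + f₃] = 0.166667·(3.555556) = 0.5926.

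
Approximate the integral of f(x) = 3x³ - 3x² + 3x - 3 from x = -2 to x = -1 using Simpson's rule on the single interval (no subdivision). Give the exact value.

S = (b−a)/6 · [f(-2) + 4f(-1.5) + f(-1)] = 0.166667·[(-45) + 4·(-24.375) + (-12)] = -25.75.

-25.75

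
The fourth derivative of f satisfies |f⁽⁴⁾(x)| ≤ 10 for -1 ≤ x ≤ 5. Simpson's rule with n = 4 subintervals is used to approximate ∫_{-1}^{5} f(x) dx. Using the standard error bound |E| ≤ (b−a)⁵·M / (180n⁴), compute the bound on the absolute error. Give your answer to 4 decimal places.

1.6875

|E| ≤ (6)⁵·10 / (180·4⁴) = 77760/46080 = 1.6875.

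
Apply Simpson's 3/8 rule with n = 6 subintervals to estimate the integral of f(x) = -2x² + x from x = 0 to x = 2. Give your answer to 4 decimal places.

h = (2 − 0)/6 = 0.333333.
Nodes x₀,…,x₆ = 0, 0.333333, 0.666667, 1, 1.333333, 1.666667, 2.
f(x) = -2x² + x: f₀=0, f₁=0.111111, f₂=-0.222222, f₃=-1, f₄=-2.222222, f₅=-3.888889, f₆=-6.
(3h/8)·[f₀ + 3f₁ + 3f₂ + 2f₃ + 3f₄ + 3f₅ + f₆] = 0.125·(-26.666667) = -3.3333.

-3.3333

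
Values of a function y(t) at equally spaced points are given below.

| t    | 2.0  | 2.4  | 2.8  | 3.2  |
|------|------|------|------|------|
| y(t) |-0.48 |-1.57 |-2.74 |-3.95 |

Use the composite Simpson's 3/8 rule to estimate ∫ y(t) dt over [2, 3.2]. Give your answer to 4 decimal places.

-2.6040

h = 0.4, n = 3.
(3h/8)·[y₀ + 3y₁ + 3y₂ + y₃] = 0.15·(-17.36) = -2.6040.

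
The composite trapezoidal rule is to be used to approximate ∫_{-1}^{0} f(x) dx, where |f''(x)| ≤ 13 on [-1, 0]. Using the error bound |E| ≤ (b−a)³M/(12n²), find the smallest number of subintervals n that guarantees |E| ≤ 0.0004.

Need 13/(12n²) ≤ 0.0004.
n² ≥ 13/(12·0.0004) = 2708.33 ⇒ n ≥ 52.0416, so the smallest n is 53.

53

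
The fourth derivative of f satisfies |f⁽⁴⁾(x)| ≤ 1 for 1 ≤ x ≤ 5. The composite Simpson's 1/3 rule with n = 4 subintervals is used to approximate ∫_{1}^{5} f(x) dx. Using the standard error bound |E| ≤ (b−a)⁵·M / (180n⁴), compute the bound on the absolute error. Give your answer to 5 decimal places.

0.02222

|E| ≤ (4)⁵·1 / (180·4⁴) = 1024/46080 = 0.02222.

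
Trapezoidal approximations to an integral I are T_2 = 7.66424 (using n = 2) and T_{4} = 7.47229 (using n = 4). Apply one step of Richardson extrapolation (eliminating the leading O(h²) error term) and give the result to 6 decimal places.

7.408307

R = (4·T_{4} − T_2) / 3 = (4·7.47229 − 7.66424)/3 = (22.22492)/3 = 7.408307.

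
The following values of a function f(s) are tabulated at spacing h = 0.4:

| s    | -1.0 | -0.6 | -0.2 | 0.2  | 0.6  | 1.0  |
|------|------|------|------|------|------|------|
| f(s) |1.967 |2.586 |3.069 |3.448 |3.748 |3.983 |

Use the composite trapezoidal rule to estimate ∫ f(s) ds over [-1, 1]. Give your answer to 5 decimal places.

h = 0.4, n = 5.
(h/2)·[y₀ + 2y₁ + 2y₂ + 2y₃ + 2y₄ + y₅] = 0.2·(31.652) = 6.33040.

6.33040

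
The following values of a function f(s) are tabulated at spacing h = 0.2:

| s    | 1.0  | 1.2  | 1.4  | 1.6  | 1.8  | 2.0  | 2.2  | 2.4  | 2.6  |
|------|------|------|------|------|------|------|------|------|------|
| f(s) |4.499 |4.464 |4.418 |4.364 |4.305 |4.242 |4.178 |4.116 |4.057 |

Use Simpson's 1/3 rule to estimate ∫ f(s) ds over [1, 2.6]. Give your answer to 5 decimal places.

6.87347

h = 0.2, n = 8.
(h/3)·[y₀ + 4y₁ + 2y₂ + 4y₃ + 2y₄ + 4y₅ + 2y₆ + 4y₇ + y₈] = 0.066667·(103.102) = 6.87347.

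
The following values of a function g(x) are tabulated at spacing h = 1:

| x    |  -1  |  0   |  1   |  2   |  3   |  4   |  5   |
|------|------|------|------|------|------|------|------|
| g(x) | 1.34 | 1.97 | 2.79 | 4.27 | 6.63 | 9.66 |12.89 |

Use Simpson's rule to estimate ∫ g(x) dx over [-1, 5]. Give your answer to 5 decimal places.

h = 1, n = 6.
(h/3)·[y₀ + 4y₁ + 2y₂ + 4y₃ + 2y₄ + 4y₅ + y₆] = 0.333333·(96.67) = 32.22333.

32.22333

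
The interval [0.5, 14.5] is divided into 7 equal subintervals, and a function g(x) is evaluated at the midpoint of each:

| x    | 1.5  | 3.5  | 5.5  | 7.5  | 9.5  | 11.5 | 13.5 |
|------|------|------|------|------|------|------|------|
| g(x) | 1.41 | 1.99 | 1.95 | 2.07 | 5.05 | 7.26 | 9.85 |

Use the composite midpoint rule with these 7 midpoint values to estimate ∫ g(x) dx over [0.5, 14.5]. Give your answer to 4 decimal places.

h = 2, n = 7.
h·[y(m₁) + y(m₂) + y(m₃) + y(m₄) + y(m₅) + y(m₆) + y(m₇)] = 2·(29.58) = 59.1600.

59.1600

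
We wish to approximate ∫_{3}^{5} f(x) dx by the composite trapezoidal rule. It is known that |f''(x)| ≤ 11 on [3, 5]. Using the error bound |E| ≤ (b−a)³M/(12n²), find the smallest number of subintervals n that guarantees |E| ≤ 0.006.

35

Need 88/(12n²) ≤ 0.006.
n² ≥ 88/(12·0.006) = 1222.22 ⇒ n ≥ 34.9603, so the smallest n is 35.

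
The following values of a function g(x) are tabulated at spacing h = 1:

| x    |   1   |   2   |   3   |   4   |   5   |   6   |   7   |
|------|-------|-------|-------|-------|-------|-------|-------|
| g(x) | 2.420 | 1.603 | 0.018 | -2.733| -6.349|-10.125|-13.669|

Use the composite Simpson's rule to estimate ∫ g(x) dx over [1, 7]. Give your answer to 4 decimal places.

-22.9770

h = 1, n = 6.
(h/3)·[y₀ + 4y₁ + 2y₂ + 4y₃ + 2y₄ + 4y₅ + y₆] = 0.333333·(-68.931) = -22.9770.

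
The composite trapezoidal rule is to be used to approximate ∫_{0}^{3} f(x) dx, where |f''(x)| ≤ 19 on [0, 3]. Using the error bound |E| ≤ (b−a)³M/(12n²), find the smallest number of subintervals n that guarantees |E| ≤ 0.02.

47

Need 513/(12n²) ≤ 0.02.
n² ≥ 513/(12·0.02) = 2137.5 ⇒ n ≥ 46.2331, so the smallest n is 47.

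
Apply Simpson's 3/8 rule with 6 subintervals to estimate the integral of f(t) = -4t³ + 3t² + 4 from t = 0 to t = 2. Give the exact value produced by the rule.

h = (2 − 0)/6 = 0.333333.
Nodes t₀,…,t₆ = 0, 0.333333, 0.666667, 1, 1.333333, 1.666667, 2.
f(t) = -4t³ + 3t² + 4: f₀=4, f₁=4.185185, f₂=4.148148, f₃=3, f₄=-0.148148, f₅=-6.185185, f₆=-16.
(3h/8)·[f₀ + 3f₁ + 3f₂ + 2f₃ + 3f₄ + 3f₅ + f₆] = 0.125·(0) = 0.

0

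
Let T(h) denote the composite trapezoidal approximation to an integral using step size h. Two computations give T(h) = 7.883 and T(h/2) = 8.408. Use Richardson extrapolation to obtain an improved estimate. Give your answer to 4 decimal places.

R = (4·T(h/2) − T(h)) / 3 = (4·8.408 − 7.883)/3 = (25.749)/3 = 8.5830.

8.5830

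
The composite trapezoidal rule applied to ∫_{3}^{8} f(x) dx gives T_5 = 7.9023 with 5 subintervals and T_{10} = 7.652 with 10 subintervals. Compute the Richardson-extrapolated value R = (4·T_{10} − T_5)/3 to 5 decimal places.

7.56857

R = (4·T_{10} − T_5) / 3 = (4·7.652 − 7.9023)/3 = (22.7057)/3 = 7.56857.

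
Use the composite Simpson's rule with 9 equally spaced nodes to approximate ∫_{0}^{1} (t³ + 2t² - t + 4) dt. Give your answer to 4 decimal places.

h = (1 − 0)/8 = 0.125.
Nodes t₀,…,t₈ = 0, 0.125, 0.25, 0.375, 0.5, 0.625, 0.75, 0.875, 1.
f(t) = t³ + 2t² - t + 4: f₀=4, f₁=3.908203125, f₂=3.890625, f₃=3.958984375, f₄=4.125, f₅=4.400390625, f₆=4.796875, f₇=5.326171875, f₈=6.
(h/3)·[f₀ + 4f₁ + 2f₂ + 4f₃ + 2f₄ + 4f₅ + 2f₆ + 4f₇ + f₈] = 0.041667·(106) = 4.4167.

4.4167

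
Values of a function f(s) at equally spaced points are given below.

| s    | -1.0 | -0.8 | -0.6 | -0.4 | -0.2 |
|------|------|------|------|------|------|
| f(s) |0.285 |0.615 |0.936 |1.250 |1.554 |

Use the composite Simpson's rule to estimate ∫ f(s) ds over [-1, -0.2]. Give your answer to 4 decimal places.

h = 0.2, n = 4.
(h/3)·[y₀ + 4y₁ + 2y₂ + 4y₃ + y₄] = 0.066667·(11.171) = 0.7447.

0.7447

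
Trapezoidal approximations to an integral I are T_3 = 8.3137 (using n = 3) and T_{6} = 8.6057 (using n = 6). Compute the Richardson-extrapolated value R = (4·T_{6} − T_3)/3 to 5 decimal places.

R = (4·T_{6} − T_3) / 3 = (4·8.6057 − 8.3137)/3 = (26.1091)/3 = 8.70303.

8.70303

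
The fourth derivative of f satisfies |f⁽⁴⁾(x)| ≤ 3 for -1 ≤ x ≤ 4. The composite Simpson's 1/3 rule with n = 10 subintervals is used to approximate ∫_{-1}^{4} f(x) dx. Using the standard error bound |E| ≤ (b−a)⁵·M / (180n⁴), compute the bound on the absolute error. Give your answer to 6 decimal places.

|E| ≤ (5)⁵·3 / (180·10⁴) = 9375/1800000 = 0.005208.

0.005208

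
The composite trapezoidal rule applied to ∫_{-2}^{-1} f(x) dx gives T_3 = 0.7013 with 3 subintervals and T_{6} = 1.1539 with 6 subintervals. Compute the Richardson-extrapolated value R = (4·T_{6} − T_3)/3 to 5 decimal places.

R = (4·T_{6} − T_3) / 3 = (4·1.1539 − 0.7013)/3 = (3.9143)/3 = 1.30477.

1.30477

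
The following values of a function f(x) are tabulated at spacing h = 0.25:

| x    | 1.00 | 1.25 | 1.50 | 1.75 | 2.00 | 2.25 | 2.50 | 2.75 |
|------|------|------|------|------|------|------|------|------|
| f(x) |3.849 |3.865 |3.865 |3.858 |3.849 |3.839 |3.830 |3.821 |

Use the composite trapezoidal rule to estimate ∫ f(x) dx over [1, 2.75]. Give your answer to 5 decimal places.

6.73525

h = 0.25, n = 7.
(h/2)·[y₀ + 2y₁ + 2y₂ + 2y₃ + 2y₄ + 2y₅ + 2y₆ + y₇] = 0.125·(53.882) = 6.73525.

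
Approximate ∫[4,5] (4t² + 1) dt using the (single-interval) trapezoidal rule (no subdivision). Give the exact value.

T = (b−a)/2 · [f(4) + f(5)] = 0.5·[65 + 101] = 83.

83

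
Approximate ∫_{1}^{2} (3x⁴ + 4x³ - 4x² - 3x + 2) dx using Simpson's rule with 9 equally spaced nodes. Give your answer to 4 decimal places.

h = (2 − 1)/8 = 0.125.
Nodes x₀,…,x₈ = 1, 1.125, 1.25, 1.375, 1.5, 1.625, 1.75, 1.875, 2.
f(x) = 3x⁴ + 4x³ - 4x² - 3x + 2: f₀=2, f₁=4.063232421875, f₂=7.13671875, f₃=11.434326171875, f₄=17.1875, f₅=24.645263671875, f₆=34.07421875, f₇=45.758544921875, f₈=60.
(h/3)·[f₀ + 4f₁ + 2f₂ + 4f₃ + 2f₄ + 4f₅ + 2f₆ + 4f₇ + f₈] = 0.041667·(522.40234375) = 21.7668.

21.7668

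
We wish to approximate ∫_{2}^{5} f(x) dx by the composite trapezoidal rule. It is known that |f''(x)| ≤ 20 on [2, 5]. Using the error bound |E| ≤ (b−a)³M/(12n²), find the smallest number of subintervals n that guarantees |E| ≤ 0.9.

8

Need 540/(12n²) ≤ 0.9.
n² ≥ 540/(12·0.9) = 50 ⇒ n ≥ 7.0711, so the smallest n is 8.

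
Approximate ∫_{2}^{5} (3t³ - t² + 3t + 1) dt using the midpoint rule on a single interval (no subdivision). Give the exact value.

383.625

M = (b−a)·f(3.5) = 3·(127.875) = 383.625.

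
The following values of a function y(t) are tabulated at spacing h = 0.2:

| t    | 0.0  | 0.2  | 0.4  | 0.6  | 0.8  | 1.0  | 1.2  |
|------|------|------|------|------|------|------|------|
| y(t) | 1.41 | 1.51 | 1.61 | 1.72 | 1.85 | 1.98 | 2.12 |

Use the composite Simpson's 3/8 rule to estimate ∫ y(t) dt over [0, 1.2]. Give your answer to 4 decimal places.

2.0865

h = 0.2, n = 6.
(3h/8)·[y₀ + 3y₁ + 3y₂ + 2y₃ + 3y₄ + 3y₅ + y₆] = 0.075·(27.82) = 2.0865.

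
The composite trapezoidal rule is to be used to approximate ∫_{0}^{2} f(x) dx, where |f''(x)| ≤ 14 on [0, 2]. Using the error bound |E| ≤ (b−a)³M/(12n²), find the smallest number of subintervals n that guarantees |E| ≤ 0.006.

40

Need 112/(12n²) ≤ 0.006.
n² ≥ 112/(12·0.006) = 1555.56 ⇒ n ≥ 39.4405, so the smallest n is 40.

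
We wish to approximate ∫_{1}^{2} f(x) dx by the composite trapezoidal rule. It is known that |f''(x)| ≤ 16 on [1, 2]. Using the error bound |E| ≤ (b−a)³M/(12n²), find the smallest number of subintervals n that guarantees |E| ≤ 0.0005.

52

Need 16/(12n²) ≤ 0.0005.
n² ≥ 16/(12·0.0005) = 2666.67 ⇒ n ≥ 51.6398, so the smallest n is 52.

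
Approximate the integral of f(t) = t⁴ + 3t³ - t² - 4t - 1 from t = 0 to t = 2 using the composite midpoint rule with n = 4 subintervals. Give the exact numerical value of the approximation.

5.0703125

h = (2 − 0)/4 = 0.5.
Midpoints m₁,…,m₄ = 0.25, 0.75, 1.25, 1.75.
f(m₁)=-2.01171875, f(m₂)=-2.98046875, f(m₃)=0.73828125, f(m₄)=14.39453125.
h·[f(m₁) + f(m₂) + f(m₃) + f(m₄)] = 0.5·(10.140625) = 5.0703125.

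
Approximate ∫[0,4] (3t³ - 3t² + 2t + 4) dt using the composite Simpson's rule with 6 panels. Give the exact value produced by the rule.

160

h = (4 − 0)/6 = 0.666667.
Nodes t₀,…,t₆ = 0, 0.666667, 1.333333, 2, 2.666667, 3.333333, 4.
f(t) = 3t³ - 3t² + 2t + 4: f₀=4, f₁=4.888889, f₂=8.444444, f₃=20, f₄=44.888889, f₅=88.444444, f₆=156.
(h/3)·[f₀ + 4f₁ + 2f₂ + 4f₃ + 2f₄ + 4f₅ + f₆] = 0.222222·(720) = 160.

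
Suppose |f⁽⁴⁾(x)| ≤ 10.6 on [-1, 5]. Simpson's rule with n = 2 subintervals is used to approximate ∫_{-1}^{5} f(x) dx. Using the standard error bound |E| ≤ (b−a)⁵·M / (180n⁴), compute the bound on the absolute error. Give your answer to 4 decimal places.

28.6200

|E| ≤ (6)⁵·10.6 / (180·2⁴) = 82425.6/2880 = 28.6200.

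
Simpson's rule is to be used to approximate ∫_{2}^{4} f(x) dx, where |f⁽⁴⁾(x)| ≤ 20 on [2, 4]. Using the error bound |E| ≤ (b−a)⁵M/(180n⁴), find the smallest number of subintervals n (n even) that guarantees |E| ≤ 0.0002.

Need 640/(180n⁴) ≤ 0.0002.
n⁴ ≥ 640/(180·0.0002) = 17777.8 ⇒ n ≥ 11.5470, so the smallest even n is 12. (n must be even for Simpson's rule.)

12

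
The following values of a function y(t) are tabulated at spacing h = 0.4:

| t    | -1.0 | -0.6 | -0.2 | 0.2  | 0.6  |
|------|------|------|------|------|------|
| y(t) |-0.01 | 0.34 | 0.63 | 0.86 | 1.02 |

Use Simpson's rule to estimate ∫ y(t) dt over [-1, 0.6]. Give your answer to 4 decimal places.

h = 0.4, n = 4.
(h/3)·[y₀ + 4y₁ + 2y₂ + 4y₃ + y₄] = 0.133333·(7.07) = 0.9427.

0.9427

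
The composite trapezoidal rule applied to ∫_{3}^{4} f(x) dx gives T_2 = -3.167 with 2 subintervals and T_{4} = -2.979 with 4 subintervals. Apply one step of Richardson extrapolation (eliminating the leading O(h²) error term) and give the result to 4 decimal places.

-2.9163

R = (4·T_{4} − T_2) / 3 = (4·(-2.979) − (-3.167))/3 = (-8.749)/3 = -2.9163.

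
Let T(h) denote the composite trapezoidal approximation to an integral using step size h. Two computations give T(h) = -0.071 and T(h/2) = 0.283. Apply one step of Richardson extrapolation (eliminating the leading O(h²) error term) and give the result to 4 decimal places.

0.4010

R = (4·T(h/2) − T(h)) / 3 = (4·0.283 − (-0.071))/3 = (1.203)/3 = 0.4010.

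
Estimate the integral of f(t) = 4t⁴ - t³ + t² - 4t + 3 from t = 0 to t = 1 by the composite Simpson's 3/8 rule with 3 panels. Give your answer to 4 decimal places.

h = (1 − 0)/3 = 0.333333.
Nodes t₀,…,t₃ = 0, 0.333333, 0.666667, 1.
f(t) = 4t⁴ - t³ + t² - 4t + 3: f₀=3, f₁=1.790123, f₂=1.271605, f₃=3.
(3h/8)·[f₀ + 3f₁ + 3f₂ + f₃] = 0.125·(15.185185) = 1.8981.

1.8981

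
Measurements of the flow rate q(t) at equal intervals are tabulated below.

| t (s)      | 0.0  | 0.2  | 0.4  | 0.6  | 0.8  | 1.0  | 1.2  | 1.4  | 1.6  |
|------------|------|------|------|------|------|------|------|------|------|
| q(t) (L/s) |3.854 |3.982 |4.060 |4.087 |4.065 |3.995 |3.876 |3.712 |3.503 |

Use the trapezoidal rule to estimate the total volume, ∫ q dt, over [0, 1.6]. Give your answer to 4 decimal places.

h = 0.2, n = 8.
(h/2)·[y₀ + 2y₁ + 2y₂ + 2y₃ + 2y₄ + 2y₅ + 2y₆ + 2y₇ + y₈] = 0.1·(62.911) = 6.2911.

6.2911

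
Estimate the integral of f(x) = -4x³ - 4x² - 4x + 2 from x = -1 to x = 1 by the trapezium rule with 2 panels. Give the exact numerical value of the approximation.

h = (1 − (-1))/2 = 1.
Nodes x₀,…,x₂ = -1, 0, 1.
f(x) = -4x³ - 4x² - 4x + 2: f₀=6, f₁=2, f₂=-10.
(h/2)·[f₀ + 2f₁ + f₂] = 0.5·(0) = 0.

0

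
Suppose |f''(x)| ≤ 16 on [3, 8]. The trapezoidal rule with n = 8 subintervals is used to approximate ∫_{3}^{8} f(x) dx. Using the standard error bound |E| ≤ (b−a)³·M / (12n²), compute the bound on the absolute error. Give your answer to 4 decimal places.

|E| ≤ (5)³·16 / (12·8²) = 2000/768 = 2.6042.

2.6042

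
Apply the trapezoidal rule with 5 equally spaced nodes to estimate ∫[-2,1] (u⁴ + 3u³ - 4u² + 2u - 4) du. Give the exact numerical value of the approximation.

h = (1 − (-2))/4 = 0.75.
Nodes u₀,…,u₄ = -2, -1.25, -0.5, 0.25, 1.
f(u) = u⁴ + 3u³ - 4u² + 2u - 4: f₀=-32, f₁=-16.16796875, f₂=-6.3125, f₃=-3.69921875, f₄=-2.
(h/2)·[f₀ + 2f₁ + 2f₂ + 2f₃ + f₄] = 0.375·(-86.359375) = -32.384765625.

-32.384765625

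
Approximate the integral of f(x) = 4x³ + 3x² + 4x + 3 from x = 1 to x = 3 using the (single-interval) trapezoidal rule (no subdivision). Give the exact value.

164

T = (b−a)/2 · [f(1) + f(3)] = 1·[14 + 150] = 164.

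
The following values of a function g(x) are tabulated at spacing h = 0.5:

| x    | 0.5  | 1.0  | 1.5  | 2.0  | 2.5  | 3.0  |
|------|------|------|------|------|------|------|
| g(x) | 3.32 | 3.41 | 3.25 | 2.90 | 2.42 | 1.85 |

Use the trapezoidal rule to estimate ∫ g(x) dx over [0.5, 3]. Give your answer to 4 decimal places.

7.2825

h = 0.5, n = 5.
(h/2)·[y₀ + 2y₁ + 2y₂ + 2y₃ + 2y₄ + y₅] = 0.25·(29.13) = 7.2825.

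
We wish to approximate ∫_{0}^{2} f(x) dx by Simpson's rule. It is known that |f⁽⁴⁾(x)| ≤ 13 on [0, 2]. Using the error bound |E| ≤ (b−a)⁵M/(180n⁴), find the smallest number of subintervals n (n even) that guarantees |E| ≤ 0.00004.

Need 416/(180n⁴) ≤ 0.00004.
n⁴ ≥ 416/(180·0.00004) = 57777.8 ⇒ n ≥ 15.5039, so the smallest even n is 16. (n must be even for Simpson's rule.)

16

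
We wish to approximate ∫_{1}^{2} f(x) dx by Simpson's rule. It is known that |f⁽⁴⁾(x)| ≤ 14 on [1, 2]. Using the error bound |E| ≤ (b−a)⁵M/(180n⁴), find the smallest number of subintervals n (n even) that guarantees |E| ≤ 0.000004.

12

Need 14/(180n⁴) ≤ 0.000004.
n⁴ ≥ 14/(180·0.000004) = 19444.4 ⇒ n ≥ 11.8086, so the smallest even n is 12. (n must be even for Simpson's rule.)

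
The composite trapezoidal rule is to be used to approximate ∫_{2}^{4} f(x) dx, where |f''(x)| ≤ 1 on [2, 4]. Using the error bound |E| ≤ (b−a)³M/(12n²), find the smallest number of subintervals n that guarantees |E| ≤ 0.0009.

Need 8/(12n²) ≤ 0.0009.
n² ≥ 8/(12·0.0009) = 740.741 ⇒ n ≥ 27.2166, so the smallest n is 28.

28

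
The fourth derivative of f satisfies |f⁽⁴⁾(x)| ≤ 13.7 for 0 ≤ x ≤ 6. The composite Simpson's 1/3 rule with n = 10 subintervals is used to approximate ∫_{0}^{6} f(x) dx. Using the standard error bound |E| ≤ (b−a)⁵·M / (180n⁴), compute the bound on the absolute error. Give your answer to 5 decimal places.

|E| ≤ (6)⁵·13.7 / (180·10⁴) = 106531.2/1800000 = 0.05918.

0.05918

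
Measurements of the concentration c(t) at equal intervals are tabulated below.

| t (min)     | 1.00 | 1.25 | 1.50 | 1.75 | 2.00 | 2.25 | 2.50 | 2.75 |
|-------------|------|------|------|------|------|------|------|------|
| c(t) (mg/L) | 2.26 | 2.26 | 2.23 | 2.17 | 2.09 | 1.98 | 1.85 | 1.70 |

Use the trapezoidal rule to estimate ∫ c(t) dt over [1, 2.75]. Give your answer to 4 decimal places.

h = 0.25, n = 7.
(h/2)·[y₀ + 2y₁ + 2y₂ + 2y₃ + 2y₄ + 2y₅ + 2y₆ + y₇] = 0.125·(29.12) = 3.6400.

3.6400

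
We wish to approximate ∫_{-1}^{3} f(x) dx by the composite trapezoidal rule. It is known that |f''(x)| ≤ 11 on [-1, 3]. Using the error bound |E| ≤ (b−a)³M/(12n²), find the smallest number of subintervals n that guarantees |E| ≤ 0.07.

Need 704/(12n²) ≤ 0.07.
n² ≥ 704/(12·0.07) = 838.095 ⇒ n ≥ 28.9499, so the smallest n is 29.

29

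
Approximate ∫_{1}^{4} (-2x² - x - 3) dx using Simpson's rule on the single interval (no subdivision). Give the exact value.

S = (b−a)/6 · [f(1) + 4f(2.5) + f(4)] = 0.5·[(-6) + 4·(-18) + (-39)] = -58.5.

-58.5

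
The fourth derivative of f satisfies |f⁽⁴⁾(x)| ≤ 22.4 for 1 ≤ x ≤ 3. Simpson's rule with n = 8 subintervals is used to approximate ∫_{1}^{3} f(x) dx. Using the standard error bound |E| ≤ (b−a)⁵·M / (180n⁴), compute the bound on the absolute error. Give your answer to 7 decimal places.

|E| ≤ (2)⁵·22.4 / (180·8⁴) = 716.8/737280 = 0.0009722.

0.0009722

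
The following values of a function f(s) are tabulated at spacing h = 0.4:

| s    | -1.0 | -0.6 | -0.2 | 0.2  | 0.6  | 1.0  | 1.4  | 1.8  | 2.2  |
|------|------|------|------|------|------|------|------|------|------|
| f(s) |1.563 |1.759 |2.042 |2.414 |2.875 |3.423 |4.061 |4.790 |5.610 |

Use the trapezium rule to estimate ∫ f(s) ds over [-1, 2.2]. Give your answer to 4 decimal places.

9.9802

h = 0.4, n = 8.
(h/2)·[y₀ + 2y₁ + 2y₂ + 2y₃ + 2y₄ + 2y₅ + 2y₆ + 2y₇ + y₈] = 0.2·(49.901) = 9.9802.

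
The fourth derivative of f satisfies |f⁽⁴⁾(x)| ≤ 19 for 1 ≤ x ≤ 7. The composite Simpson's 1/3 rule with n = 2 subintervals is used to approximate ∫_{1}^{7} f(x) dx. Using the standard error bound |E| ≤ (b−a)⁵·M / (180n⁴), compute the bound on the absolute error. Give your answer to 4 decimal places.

|E| ≤ (6)⁵·19 / (180·2⁴) = 147744/2880 = 51.3000.

51.3000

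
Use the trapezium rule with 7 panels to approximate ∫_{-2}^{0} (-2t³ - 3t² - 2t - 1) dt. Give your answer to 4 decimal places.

2.0816

h = (0 − (-2))/7 = 0.285714.
Nodes t₀,…,t₇ = -2, -1.714286, -1.428571, -1.142857, -0.857143, -0.571429, -0.285714, 0.
f(t) = -2t³ - 3t² - 2t - 1: f₀=7, f₁=3.688047, f₂=1.565598, f₃=0.352770, f₄=-0.230321, f₅=-0.463557, f₆=-0.626822, f₇=-1.
(h/2)·[f₀ + 2f₁ + 2f₂ + 2f₃ + 2f₄ + 2f₅ + 2f₆ + f₇] = 0.142857·(14.571429) = 2.0816.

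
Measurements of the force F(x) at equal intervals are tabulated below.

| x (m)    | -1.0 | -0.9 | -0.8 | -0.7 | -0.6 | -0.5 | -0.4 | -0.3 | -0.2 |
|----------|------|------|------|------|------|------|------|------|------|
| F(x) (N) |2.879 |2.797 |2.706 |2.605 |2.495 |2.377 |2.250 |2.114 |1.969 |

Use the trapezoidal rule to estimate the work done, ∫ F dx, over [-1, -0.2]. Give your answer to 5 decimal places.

h = 0.1, n = 8.
(h/2)·[y₀ + 2y₁ + 2y₂ + 2y₃ + 2y₄ + 2y₅ + 2y₆ + 2y₇ + y₈] = 0.05·(39.536) = 1.97680.

1.97680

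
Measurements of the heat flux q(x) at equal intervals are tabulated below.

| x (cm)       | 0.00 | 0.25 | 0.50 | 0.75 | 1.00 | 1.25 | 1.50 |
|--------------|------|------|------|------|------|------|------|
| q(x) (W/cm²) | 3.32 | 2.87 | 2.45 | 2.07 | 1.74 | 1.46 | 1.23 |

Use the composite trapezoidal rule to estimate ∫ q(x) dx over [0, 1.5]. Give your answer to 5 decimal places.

3.21625

h = 0.25, n = 6.
(h/2)·[y₀ + 2y₁ + 2y₂ + 2y₃ + 2y₄ + 2y₅ + y₆] = 0.125·(25.73) = 3.21625.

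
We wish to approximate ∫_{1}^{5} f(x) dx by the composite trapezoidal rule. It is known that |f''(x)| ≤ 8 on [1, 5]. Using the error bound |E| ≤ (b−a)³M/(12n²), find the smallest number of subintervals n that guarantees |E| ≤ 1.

7

Need 512/(12n²) ≤ 1.
n² ≥ 512/(12·1) = 42.6667 ⇒ n ≥ 6.5320, so the smallest n is 7.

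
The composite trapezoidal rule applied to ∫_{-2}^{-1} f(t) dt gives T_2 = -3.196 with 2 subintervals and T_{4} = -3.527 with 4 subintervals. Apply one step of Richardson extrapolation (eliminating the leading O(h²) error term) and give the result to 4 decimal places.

R = (4·T_{4} − T_2) / 3 = (4·(-3.527) − (-3.196))/3 = (-10.912)/3 = -3.6373.

-3.6373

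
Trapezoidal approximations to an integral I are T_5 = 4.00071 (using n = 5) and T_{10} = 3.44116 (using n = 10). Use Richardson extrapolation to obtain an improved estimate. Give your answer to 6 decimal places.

R = (4·T_{10} − T_5) / 3 = (4·3.44116 − 4.00071)/3 = (9.76393)/3 = 3.254643.

3.254643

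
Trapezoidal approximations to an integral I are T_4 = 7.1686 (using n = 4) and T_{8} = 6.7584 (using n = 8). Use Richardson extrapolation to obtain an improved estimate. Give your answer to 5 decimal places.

R = (4·T_{8} − T_4) / 3 = (4·6.7584 − 7.1686)/3 = (19.8650)/3 = 6.62167.

6.62167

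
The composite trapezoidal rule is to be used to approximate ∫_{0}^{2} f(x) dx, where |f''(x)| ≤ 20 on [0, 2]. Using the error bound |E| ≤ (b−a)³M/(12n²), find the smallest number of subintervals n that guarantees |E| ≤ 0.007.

Need 160/(12n²) ≤ 0.007.
n² ≥ 160/(12·0.007) = 1904.76 ⇒ n ≥ 43.6436, so the smallest n is 44.

44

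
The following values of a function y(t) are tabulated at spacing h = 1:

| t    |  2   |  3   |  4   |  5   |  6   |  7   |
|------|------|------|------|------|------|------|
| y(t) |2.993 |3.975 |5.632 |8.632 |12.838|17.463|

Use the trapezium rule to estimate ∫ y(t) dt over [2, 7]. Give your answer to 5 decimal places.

41.30500

h = 1, n = 5.
(h/2)·[y₀ + 2y₁ + 2y₂ + 2y₃ + 2y₄ + y₅] = 0.5·(82.610) = 41.30500.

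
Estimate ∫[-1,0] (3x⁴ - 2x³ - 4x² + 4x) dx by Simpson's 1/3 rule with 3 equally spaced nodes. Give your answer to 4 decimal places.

-2.2083

h = (0 − (-1))/2 = 0.5.
Nodes x₀,…,x₂ = -1, -0.5, 0.
f(x) = 3x⁴ - 2x³ - 4x² + 4x: f₀=-3, f₁=-2.5625, f₂=0.
(h/3)·[f₀ + 4f₁ + f₂] = 0.166667·(-13.25) = -2.2083.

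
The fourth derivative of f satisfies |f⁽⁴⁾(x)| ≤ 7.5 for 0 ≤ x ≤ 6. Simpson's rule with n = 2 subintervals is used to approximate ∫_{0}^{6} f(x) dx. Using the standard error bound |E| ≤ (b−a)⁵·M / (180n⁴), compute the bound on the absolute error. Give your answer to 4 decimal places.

20.2500

|E| ≤ (6)⁵·7.5 / (180·2⁴) = 58320/2880 = 20.2500.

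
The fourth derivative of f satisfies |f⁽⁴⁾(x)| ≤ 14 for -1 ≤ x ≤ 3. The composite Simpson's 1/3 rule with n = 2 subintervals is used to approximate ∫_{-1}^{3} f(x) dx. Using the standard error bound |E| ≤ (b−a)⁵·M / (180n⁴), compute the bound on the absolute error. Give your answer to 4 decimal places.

|E| ≤ (4)⁵·14 / (180·2⁴) = 14336/2880 = 4.9778.

4.9778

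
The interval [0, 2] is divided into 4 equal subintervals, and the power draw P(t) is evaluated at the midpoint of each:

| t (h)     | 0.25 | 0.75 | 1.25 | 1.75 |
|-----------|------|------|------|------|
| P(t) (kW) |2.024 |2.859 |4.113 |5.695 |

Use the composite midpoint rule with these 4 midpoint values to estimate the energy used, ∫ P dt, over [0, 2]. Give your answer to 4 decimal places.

7.3455

h = 0.5, n = 4.
h·[y(m₁) + y(m₂) + y(m₃) + y(m₄)] = 0.5·(14.691) = 7.3455.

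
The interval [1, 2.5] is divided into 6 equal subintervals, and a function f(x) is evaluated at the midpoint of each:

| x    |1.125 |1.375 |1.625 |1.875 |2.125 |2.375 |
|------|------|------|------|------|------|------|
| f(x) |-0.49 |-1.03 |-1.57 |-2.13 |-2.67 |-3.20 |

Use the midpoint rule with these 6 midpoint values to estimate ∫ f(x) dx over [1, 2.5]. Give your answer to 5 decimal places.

h = 0.25, n = 6.
h·[y(m₁) + y(m₂) + y(m₃) + y(m₄) + y(m₅) + y(m₆)] = 0.25·(-11.09) = -2.77250.

-2.77250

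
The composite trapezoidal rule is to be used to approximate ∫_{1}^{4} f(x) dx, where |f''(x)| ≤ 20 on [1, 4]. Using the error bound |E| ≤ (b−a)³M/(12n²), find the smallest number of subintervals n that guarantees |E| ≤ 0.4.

11

Need 540/(12n²) ≤ 0.4.
n² ≥ 540/(12·0.4) = 112.5 ⇒ n ≥ 10.6066, so the smallest n is 11.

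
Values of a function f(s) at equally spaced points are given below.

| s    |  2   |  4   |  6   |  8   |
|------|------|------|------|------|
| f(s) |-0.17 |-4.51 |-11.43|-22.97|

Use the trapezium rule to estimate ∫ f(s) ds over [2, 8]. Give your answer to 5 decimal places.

-55.02000

h = 2, n = 3.
(h/2)·[y₀ + 2y₁ + 2y₂ + y₃] = 1·(-55.02) = -55.02000.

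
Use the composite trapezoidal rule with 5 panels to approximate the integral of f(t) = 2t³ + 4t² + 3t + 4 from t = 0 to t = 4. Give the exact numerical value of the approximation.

h = (4 − 0)/5 = 0.8.
Nodes t₀,…,t₅ = 0, 0.8, 1.6, 2.4, 3.2, 4.
f(t) = 2t³ + 4t² + 3t + 4: f₀=4, f₁=9.984, f₂=27.232, f₃=61.888, f₄=120.096, f₅=208.
(h/2)·[f₀ + 2f₁ + 2f₂ + 2f₃ + 2f₄ + f₅] = 0.4·(650.4) = 260.16.

260.16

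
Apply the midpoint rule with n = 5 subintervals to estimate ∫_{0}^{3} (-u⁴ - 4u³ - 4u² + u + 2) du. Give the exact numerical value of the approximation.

-151.51134

h = (3 − 0)/5 = 0.6.
Midpoints m₁,…,m₅ = 0.3, 0.9, 1.5, 2.1, 2.7.
f(m₁)=1.8239, f(m₂)=-3.9121, f(m₃)=-24.0625, f(m₄)=-70.0321, f(m₅)=-156.3361.
h·[f(m₁) + f(m₂) + f(m₃) + f(m₄) + f(m₅)] = 0.6·(-252.5189) = -151.51134.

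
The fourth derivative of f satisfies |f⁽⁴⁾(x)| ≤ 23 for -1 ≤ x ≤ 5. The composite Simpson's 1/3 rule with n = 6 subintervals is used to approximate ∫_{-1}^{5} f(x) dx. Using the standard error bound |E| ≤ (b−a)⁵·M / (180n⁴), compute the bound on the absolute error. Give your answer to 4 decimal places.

|E| ≤ (6)⁵·23 / (180·6⁴) = 178848/233280 = 0.7667.

0.7667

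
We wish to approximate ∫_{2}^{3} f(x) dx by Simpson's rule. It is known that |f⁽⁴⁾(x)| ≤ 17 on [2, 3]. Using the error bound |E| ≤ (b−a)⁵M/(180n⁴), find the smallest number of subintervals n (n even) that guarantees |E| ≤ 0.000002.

16

Need 17/(180n⁴) ≤ 0.000002.
n⁴ ≥ 17/(180·0.000002) = 47222.2 ⇒ n ≥ 14.7413, so the smallest even n is 16. (n must be even for Simpson's rule.)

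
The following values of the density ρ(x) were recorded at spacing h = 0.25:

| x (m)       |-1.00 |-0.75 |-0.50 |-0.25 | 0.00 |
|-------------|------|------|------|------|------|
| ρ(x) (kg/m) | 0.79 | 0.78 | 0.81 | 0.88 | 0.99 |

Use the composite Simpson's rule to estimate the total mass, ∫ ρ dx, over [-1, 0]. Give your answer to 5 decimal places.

h = 0.25, n = 4.
(h/3)·[y₀ + 4y₁ + 2y₂ + 4y₃ + y₄] = 0.083333·(10.04) = 0.83667.

0.83667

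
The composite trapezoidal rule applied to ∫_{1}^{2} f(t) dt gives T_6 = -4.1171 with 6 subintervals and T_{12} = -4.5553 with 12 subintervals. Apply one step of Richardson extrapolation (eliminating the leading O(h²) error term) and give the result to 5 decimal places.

R = (4·T_{12} − T_6) / 3 = (4·(-4.5553) − (-4.1171))/3 = (-14.1041)/3 = -4.70137.

-4.70137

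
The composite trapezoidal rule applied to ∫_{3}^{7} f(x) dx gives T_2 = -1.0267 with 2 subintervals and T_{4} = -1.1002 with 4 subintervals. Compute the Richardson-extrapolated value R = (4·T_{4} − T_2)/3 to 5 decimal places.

-1.12470

R = (4·T_{4} − T_2) / 3 = (4·(-1.1002) − (-1.0267))/3 = (-3.3741)/3 = -1.12470.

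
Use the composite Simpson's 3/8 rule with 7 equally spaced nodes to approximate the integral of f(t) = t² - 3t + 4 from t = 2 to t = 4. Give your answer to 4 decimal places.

h = (4 − 2)/6 = 0.333333.
Nodes t₀,…,t₆ = 2, 2.333333, 2.666667, 3, 3.333333, 3.666667, 4.
f(t) = t² - 3t + 4: f₀=2, f₁=2.444444, f₂=3.111111, f₃=4, f₄=5.111111, f₅=6.444444, f₆=8.
(3h/8)·[f₀ + 3f₁ + 3f₂ + 2f₃ + 3f₄ + 3f₅ + f₆] = 0.125·(69.333333) = 8.6667.

8.6667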